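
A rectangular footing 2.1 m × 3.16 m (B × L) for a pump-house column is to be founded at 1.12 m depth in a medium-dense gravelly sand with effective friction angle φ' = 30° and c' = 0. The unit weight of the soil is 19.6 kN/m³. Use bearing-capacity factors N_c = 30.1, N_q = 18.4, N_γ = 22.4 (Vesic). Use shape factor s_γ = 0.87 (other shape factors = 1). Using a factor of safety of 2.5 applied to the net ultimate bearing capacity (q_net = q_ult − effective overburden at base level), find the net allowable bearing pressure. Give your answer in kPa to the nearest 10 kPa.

q_all(net) ≈ 310 kPa

q = γ·D_f = 19.6 × 1.12 = 21.952 kPa.
q·N_q = 21.952 × 18.4 = 403.92 kPa
0.5·γ·B·N_γ·s_γ = 0.5 × 19.6 × 2.1 × 22.4 × 0.87 = 401.06 kPa
q_ult = 403.92 + 401.06 = 804.98 kPa.
Net ultimate: q_net = 804.98 − 21.952 = 783.03 kPa.
q_all(net) = 783.03 / 2.5 = 313.21 kPa.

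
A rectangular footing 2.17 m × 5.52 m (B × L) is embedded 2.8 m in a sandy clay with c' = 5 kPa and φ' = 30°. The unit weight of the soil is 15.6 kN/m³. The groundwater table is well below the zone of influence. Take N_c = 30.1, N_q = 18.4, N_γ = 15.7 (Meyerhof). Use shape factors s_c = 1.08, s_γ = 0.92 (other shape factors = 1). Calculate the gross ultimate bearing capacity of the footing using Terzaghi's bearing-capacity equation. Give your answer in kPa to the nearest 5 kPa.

q_ult ≈ 1210 kPa

Overburden at base level: q = 15.6 × 2.8 = 43.68 kPa.
Cohesion term c·N_c·s_c = 5 × 30.1 × 1.08 = 162.54 kPa; surcharge term q·N_q = 43.68 × 18.4 = 803.71 kPa; self-weight term 0.5·γ·B·N_γ·s_γ = 0.5 × 15.6 × 2.17 × 15.7 × 0.92 = 244.48 kPa.
q_ult = 162.54 + 803.71 + 244.48 = 1210.7 kPa.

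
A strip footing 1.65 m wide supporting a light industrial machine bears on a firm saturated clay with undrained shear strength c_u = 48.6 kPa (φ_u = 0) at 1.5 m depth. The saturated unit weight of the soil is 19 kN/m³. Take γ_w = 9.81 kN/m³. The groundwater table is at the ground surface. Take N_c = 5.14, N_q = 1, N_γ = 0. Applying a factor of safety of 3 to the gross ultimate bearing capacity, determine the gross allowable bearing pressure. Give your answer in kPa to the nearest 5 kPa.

With the water table at the surface the whole profile is submerged: γ' = 19 − 9.81 = 9.19 kN/m³, so q = γ'·D_f = 13.785 kPa.
q_ult = c·N_c + q·N_q
     = 48.6 × 5.14 + 13.785 × 1
     = 249.8 + 13.785 = 263.59 kPa.
q_all = q_ult / FS = 263.59 / 3 = 87.863 kPa.

q_all ≈ 90 kPa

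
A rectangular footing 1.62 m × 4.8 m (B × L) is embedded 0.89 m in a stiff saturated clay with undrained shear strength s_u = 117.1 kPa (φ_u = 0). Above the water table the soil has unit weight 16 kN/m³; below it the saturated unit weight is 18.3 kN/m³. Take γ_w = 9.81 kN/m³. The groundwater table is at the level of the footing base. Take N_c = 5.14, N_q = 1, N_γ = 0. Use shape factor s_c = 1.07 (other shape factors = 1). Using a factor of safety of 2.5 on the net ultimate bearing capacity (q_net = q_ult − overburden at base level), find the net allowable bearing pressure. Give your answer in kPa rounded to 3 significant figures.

Overburden at base level: q = 16 × 0.89 = 14.24 kPa.
Cohesion term c·N_c·s_c = 117.1 × 5.14 × 1.07 = 644.03 kPa; surcharge term q·N_q = 14.24 × 1 = 14.24 kPa.
q_ult = 644.03 + 14.24 = 658.27 kPa.
q_net = 658.27 − 14.24 = 644.03 kPa.
q_all(net) = 644.03 / 2.5 = 257.61 kPa.

q_all(net) ≈ 258 kPa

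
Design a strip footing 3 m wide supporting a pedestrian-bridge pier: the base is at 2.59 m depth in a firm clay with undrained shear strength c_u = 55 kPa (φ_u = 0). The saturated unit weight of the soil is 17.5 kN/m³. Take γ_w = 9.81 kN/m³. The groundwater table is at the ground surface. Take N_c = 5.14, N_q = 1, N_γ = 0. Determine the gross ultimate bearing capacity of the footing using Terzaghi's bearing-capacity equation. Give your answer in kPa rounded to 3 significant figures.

With the water table at the surface the whole profile is submerged: γ' = 17.5 − 9.81 = 7.69 kN/m³, so q = γ'·D_f = 19.917 kPa.
q_ult = c·N_c + q·N_q
     = 55 × 5.14 + 19.917 × 1
     = 282.7 + 19.917 = 302.62 kPa.

q_ult ≈ 303 kPa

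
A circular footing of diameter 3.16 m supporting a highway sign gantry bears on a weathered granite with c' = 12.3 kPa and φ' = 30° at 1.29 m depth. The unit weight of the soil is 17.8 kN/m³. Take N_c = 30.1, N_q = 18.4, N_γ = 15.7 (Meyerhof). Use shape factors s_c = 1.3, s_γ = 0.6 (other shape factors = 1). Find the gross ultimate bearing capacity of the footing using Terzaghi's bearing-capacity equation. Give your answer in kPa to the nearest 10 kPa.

q_ult ≈ 1170 kPa

Effective surcharge at the founding depth q = γ·D_f = 17.8 × 1.29 = 22.962 kPa.
q_ult = c·N_c·s_c + q·N_q + 0.5·γ·B·N_γ·s_γ
     = 12.3 × 30.1 × 1.3 + 22.962 × 18.4 + 0.5 × 17.8 × 3.16 × 15.7 × 0.6
     = 481.3 + 422.5 + 264.93 = 1168.7 kPa.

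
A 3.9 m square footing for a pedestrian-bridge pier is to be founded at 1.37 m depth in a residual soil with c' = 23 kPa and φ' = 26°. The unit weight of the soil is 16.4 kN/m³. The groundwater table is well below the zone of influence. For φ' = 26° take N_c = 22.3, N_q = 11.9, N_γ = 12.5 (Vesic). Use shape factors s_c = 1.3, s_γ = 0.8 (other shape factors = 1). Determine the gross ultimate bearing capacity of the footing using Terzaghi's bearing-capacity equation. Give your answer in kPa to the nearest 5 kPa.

Effective surcharge at the founding depth q = γ·D_f = 16.4 × 1.37 = 22.468 kPa.
q_ult = c·N_c·s_c + q·N_q + 0.5·γ·B·N_γ·s_γ
     = 23 × 22.3 × 1.3 + 22.468 × 11.9 + 0.5 × 16.4 × 3.9 × 12.5 × 0.8
     = 666.77 + 267.37 + 319.8 = 1253.9 kPa.

q_ult ≈ 1255 kPa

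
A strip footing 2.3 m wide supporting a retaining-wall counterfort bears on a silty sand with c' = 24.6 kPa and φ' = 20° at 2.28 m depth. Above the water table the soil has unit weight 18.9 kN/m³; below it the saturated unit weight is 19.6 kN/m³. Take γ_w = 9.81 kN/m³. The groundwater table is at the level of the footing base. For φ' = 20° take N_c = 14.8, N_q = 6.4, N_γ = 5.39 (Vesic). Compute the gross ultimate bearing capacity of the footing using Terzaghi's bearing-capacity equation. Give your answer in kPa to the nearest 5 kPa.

q_ult ≈ 700 kPa

Overburden at base level: q = 18.9 × 2.28 = 43.092 kPa.
Below the base the soil is submerged, so the ½γBN_γ term uses γ' = 19.6 − 9.81 = 9.79 kN/m³.
Cohesion term c·N_c = 24.6 × 14.8 = 364.08 kPa; surcharge term q·N_q = 43.092 × 6.4 = 275.79 kPa; self-weight term 0.5·γ·B·N_γ = 0.5 × 9.79 × 2.3 × 5.39 = 60.683 kPa.
q_ult = 364.08 + 275.79 + 60.683 = 700.55 kPa.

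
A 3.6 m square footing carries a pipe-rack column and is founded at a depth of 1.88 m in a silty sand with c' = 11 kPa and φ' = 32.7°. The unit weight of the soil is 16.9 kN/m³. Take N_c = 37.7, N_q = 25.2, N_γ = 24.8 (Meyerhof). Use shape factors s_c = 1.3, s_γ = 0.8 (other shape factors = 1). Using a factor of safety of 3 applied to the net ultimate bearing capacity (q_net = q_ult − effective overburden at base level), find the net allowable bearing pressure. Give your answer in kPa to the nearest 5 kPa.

q = γ·D_f = 16.9 × 1.88 = 31.772 kPa.
c·N_c·s_c = 11 × 37.7 × 1.3 = 539.11 kPa
q·N_q = 31.772 × 25.2 = 800.65 kPa
0.5·γ·B·N_γ·s_γ = 0.5 × 16.9 × 3.6 × 24.8 × 0.8 = 603.53 kPa
q_ult = 539.11 + 800.65 + 603.53 = 1943.3 kPa.
Net ultimate: q_net = 1943.3 − 31.772 = 1911.5 kPa.
q_all(net) = 1911.5 / 3 = 637.18 kPa.

q_all(net) ≈ 635 kPa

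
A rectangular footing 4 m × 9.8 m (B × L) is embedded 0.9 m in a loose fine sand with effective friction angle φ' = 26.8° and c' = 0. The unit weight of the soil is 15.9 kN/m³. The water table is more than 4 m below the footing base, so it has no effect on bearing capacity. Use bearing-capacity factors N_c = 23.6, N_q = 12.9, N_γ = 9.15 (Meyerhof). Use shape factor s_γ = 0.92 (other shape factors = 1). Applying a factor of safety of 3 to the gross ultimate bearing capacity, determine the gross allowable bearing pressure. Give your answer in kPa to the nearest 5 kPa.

Overburden at base level: q = 15.9 × 0.9 = 14.31 kPa.
Surcharge term q·N_q = 14.31 × 12.9 = 184.6 kPa; self-weight term 0.5·γ·B·N_γ·s_γ = 0.5 × 15.9 × 4 × 9.15 × 0.92 = 267.69 kPa.
q_ult = 184.6 + 267.69 = 452.29 kPa.
q_all = q_ult / FS = 452.29 / 3 = 150.76 kPa.

q_all ≈ 150 kPa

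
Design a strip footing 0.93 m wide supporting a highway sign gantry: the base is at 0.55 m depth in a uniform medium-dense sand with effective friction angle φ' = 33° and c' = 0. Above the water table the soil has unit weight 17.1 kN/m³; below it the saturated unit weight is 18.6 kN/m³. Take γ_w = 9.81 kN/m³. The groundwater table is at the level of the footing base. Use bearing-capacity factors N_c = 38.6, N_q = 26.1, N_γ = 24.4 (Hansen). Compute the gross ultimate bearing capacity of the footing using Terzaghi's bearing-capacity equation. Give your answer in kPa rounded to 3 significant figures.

q_ult ≈ 345 kPa

Overburden at base level: q = 17.1 × 0.55 = 9.405 kPa.
Below the base the soil is submerged, so the ½γBN_γ term uses γ' = 18.6 − 9.81 = 8.79 kN/m³.
Surcharge term q·N_q = 9.405 × 26.1 = 245.47 kPa; self-weight term 0.5·γ·B·N_γ = 0.5 × 8.79 × 0.93 × 24.4 = 99.731 kPa.
q_ult = 245.47 + 99.731 = 345.2 kPa.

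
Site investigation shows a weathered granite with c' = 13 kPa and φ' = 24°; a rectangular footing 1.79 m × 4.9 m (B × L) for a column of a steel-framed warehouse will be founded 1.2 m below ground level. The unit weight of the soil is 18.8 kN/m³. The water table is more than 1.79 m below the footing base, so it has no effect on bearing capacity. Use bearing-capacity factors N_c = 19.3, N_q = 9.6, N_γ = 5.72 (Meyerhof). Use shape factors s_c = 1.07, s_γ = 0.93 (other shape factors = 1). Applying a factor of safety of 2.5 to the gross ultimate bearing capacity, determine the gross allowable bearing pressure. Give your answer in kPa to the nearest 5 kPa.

Effective surcharge at the founding depth q = γ·D_f = 18.8 × 1.2 = 22.56 kPa.
q_ult = c·N_c·s_c + q·N_q + 0.5·γ·B·N_γ·s_γ
     = 13 × 19.3 × 1.07 + 22.56 × 9.6 + 0.5 × 18.8 × 1.79 × 5.72 × 0.93
     = 268.46 + 216.58 + 89.508 = 574.55 kPa.
q_all = q_ult / FS = 574.55 / 2.5 = 229.82 kPa.

q_all ≈ 230 kPa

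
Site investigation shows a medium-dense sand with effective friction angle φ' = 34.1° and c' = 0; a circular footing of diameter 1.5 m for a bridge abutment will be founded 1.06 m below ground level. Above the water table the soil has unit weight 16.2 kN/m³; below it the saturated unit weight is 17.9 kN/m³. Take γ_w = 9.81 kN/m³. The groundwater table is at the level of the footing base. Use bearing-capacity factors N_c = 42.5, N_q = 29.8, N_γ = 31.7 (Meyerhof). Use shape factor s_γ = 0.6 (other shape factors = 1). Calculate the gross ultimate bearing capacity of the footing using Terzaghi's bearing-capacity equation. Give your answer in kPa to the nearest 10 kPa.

q = γ·D_f = 16.2 × 1.06 = 17.172 kPa.
For the ½γBN_γ term take γ' = 17.9 − 9.81 = 8.09 kN/m³ (soil below base is submerged).
q·N_q = 17.172 × 29.8 = 511.73 kPa
0.5·γ·B·N_γ·s_γ = 0.5 × 8.09 × 1.5 × 31.7 × 0.6 = 115.4 kPa
q_ult = 511.73 + 115.4 = 627.13 kPa.

q_ult ≈ 630 kPa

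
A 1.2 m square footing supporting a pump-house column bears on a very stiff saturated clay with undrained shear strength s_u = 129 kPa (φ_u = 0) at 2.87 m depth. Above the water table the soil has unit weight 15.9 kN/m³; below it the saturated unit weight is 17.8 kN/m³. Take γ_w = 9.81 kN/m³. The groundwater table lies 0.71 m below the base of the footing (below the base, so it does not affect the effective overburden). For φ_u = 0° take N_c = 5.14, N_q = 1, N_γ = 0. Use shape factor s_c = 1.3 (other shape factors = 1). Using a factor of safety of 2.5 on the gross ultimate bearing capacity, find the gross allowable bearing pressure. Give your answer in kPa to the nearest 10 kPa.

Effective surcharge at the founding depth q = γ·D_f = 15.9 × 2.87 = 45.633 kPa.
q_ult = c·N_c·s_c + q·N_q
     = 129 × 5.14 × 1.3 + 45.633 × 1
     = 861.98 + 45.633 = 907.61 kPa.
q_all = 907.61 / 2.5 = 363.04 kPa.

q_all ≈ 360 kPa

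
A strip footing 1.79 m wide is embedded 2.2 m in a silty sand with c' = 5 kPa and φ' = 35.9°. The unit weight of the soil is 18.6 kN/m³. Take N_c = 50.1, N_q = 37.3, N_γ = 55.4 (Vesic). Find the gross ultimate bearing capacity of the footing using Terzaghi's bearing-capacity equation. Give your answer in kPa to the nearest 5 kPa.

Overburden at base level: q = 18.6 × 2.2 = 40.92 kPa.
Cohesion term c·N_c = 5 × 50.1 = 250.5 kPa; surcharge term q·N_q = 40.92 × 37.3 = 1526.3 kPa; self-weight term 0.5·γ·B·N_γ = 0.5 × 18.6 × 1.79 × 55.4 = 922.24 kPa.
q_ult = 250.5 + 1526.3 + 922.24 = 2699.1 kPa.

q_ult ≈ 2700 kPa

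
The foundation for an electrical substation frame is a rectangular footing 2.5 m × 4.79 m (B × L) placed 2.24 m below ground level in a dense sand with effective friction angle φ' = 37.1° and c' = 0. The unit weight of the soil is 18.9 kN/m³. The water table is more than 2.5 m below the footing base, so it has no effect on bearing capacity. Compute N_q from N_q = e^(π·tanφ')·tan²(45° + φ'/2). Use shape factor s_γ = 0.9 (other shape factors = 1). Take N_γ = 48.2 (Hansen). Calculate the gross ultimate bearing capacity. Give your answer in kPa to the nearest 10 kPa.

tan37.1° = 0.7563, so N_q = e^(π×0.7563)·tan²(63.55°) = 10.761 × 4.04 = 43.48.
Effective surcharge at the founding depth q = γ·D_f = 18.9 × 2.24 = 42.336 kPa.
q_ult = q·N_q + 0.5·γ·B·N_γ·s_γ
     = 42.336 × 43.481 + 0.5 × 18.9 × 2.5 × 48.2 × 0.9
     = 1840.8 + 1024.9 = 2865.7 kPa.

q_ult ≈ 2870 kPa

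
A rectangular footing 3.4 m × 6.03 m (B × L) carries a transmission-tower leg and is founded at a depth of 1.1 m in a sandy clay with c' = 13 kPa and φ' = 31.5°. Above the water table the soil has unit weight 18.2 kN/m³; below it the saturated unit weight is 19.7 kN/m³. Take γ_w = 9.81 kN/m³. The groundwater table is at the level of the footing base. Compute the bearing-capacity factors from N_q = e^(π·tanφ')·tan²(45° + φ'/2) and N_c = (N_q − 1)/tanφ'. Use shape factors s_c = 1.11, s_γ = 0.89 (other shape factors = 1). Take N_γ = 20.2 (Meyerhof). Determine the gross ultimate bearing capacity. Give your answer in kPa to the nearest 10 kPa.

tan31.5° = 0.6128, so N_q = e^(π×0.6128)·tan²(60.75°) = 6.856 × 3.188 = 21.86.
N_c = (21.86 − 1)/tan31.5° = 34.04.
Effective surcharge at the founding depth q = γ·D_f = 18.2 × 1.1 = 20.02 kPa.
The water table coincides with the base, so in the self-weight term γ → γ' = 9.89 kN/m³.
q_ult = c·N_c·s_c + q·N_q + 0.5·γ·B·N_γ·s_γ
     = 13 × 34.042 × 1.11 + 20.02 × 21.861 + 0.5 × 9.89 × 3.4 × 20.2 × 0.89
     = 491.23 + 437.66 + 302.26 = 1231.2 kPa.

q_ult ≈ 1230 kPa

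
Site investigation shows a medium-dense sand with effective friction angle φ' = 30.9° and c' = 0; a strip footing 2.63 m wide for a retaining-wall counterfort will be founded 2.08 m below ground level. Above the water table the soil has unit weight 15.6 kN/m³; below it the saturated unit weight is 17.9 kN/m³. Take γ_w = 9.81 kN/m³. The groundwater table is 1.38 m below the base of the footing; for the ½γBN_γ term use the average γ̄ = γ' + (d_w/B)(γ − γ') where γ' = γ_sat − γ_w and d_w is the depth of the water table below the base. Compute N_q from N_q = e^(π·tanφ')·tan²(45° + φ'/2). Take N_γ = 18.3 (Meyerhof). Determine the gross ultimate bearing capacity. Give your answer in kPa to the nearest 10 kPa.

tan30.9° = 0.5985, so N_q = e^(π×0.5985)·tan²(60.45°) = 6.555 × 3.111 = 20.39.
q = γ·D_f = 15.6 × 2.08 = 32.448 kPa.
γ' = 8.09 kN/m³; averaging over the depth B below the base, γ̄ = γ' + (d_w/B)(γ − γ') = 12.031 kN/m³.
q·N_q = 32.448 × 20.394 = 661.76 kPa
0.5·γ·B·N_γ = 0.5 × 12.031 × 2.63 × 18.3 = 289.51 kPa
q_ult = 661.76 + 289.51 = 951.27 kPa.

q_ult ≈ 950 kPa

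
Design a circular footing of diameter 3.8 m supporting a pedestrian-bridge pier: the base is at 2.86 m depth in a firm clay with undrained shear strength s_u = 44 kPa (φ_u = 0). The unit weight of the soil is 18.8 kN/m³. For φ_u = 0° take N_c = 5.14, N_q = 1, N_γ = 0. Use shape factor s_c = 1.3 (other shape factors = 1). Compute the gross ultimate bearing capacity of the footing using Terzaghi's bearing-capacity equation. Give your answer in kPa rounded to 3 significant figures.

Effective surcharge at the founding depth q = γ·D_f = 18.8 × 2.86 = 53.768 kPa.
q_ult = c·N_c·s_c + q·N_q
     = 44 × 5.14 × 1.3 + 53.768 × 1
     = 294.01 + 53.768 = 347.78 kPa.

q_ult ≈ 348 kPa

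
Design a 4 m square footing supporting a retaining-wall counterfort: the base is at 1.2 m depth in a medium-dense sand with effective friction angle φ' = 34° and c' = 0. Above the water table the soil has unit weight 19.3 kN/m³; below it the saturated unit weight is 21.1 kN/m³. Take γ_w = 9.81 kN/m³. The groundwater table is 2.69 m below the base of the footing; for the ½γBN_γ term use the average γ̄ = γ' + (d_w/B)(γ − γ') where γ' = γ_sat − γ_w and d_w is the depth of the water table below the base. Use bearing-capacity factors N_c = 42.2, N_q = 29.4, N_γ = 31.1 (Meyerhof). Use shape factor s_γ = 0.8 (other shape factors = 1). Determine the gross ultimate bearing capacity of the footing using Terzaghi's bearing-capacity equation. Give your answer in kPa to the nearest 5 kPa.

Overburden at base level: q = 19.3 × 1.2 = 23.16 kPa.
The water table is 2.69 m below the base (< B = 4 m), so the ½γBN_γ term uses γ̄ = γ' + (d_w/B)(γ − γ') = 11.29 + (2.69/4)(19.3 − 11.29) = 16.677 kN/m³.
Surcharge term q·N_q = 23.16 × 29.4 = 680.9 kPa; self-weight term 0.5·γ·B·N_γ·s_γ = 0.5 × 16.677 × 4 × 31.1 × 0.8 = 829.83 kPa.
q_ult = 680.9 + 829.83 = 1510.7 kPa.

q_ult ≈ 1510 kPa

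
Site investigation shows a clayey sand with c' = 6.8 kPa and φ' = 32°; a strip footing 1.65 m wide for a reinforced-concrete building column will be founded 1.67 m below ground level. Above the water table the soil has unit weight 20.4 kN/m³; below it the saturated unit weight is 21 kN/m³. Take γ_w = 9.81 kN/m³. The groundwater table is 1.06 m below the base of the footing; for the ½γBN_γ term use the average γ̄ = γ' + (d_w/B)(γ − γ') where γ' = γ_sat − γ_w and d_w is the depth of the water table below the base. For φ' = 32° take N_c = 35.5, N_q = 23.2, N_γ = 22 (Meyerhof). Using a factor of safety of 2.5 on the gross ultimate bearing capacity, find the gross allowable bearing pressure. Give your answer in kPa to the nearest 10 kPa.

Overburden at base level: q = 20.4 × 1.67 = 34.068 kPa.
The water table is 1.06 m below the base (< B = 1.65 m), so the ½γBN_γ term uses γ̄ = γ' + (d_w/B)(γ − γ') = 11.19 + (1.06/1.65)(20.4 − 11.19) = 17.107 kN/m³.
Cohesion term c·N_c = 6.8 × 35.5 = 241.4 kPa; surcharge term q·N_q = 34.068 × 23.2 = 790.38 kPa; self-weight term 0.5·γ·B·N_γ = 0.5 × 17.107 × 1.65 × 22 = 310.49 kPa.
q_ult = 241.4 + 790.38 + 310.49 = 1342.3 kPa.
q_all = 1342.3 / 2.5 = 536.91 kPa.

q_all ≈ 540 kPa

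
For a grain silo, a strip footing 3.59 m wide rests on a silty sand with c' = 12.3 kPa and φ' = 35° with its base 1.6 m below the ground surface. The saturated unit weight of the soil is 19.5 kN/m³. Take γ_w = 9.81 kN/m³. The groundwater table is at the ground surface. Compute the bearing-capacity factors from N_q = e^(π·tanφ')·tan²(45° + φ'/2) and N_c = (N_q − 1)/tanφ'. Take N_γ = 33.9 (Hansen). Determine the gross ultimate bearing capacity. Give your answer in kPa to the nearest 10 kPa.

q_ult ≈ 1670 kPa

tan35° = 0.7002, so N_q = e^(π×0.7002)·tan²(62.5°) = 9.023 × 3.69 = 33.3.
N_c = (33.3 − 1)/tan35° = 46.12.
Water table at ground surface, so effective unit weight γ' = 19.5 − 9.81 = 9.69 kN/m³ is used throughout; overburden q = 9.69 × 1.6 = 15.504 kPa; the same γ' applies in the ½γBN_γ term.
Cohesion term c·N_c = 12.3 × 46.124 = 567.32 kPa; surcharge term q·N_q = 15.504 × 33.296 = 516.22 kPa; self-weight term 0.5·γ·B·N_γ = 0.5 × 9.69 × 3.59 × 33.9 = 589.64 kPa.
q_ult = 567.32 + 516.22 + 589.64 = 1673.2 kPa.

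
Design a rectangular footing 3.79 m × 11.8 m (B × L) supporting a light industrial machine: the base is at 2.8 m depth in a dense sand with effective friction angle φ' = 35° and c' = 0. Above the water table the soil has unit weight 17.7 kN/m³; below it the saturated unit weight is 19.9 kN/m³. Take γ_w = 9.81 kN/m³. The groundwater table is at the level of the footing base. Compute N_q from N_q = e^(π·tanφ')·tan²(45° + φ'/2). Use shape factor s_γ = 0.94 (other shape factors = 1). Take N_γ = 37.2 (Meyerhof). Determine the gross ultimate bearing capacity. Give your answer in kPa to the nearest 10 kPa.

tan35° = 0.7002, so N_q = e^(π×0.7002)·tan²(62.5°) = 9.023 × 3.69 = 33.3.
q = γ·D_f = 17.7 × 2.8 = 49.56 kPa.
For the ½γBN_γ term take γ' = 19.9 − 9.81 = 10.09 kN/m³ (soil below base is submerged).
q·N_q = 49.56 × 33.296 = 1650.2 kPa
0.5·γ·B·N_γ·s_γ = 0.5 × 10.09 × 3.79 × 37.2 × 0.94 = 668.61 kPa
q_ult = 1650.2 + 668.61 = 2318.8 kPa.

q_ult ≈ 2320 kPa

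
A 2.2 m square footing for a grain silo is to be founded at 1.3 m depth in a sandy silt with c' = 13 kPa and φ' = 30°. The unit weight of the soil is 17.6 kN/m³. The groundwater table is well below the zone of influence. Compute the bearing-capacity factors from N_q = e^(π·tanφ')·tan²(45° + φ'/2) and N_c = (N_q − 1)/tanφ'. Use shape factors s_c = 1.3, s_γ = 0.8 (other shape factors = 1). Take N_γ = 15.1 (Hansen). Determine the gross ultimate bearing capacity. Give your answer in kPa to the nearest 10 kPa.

q_ult ≈ 1160 kPa

tan30° = 0.5774, so N_q = e^(π×0.5774)·tan²(60°) = 6.134 × 3.0 = 18.4.
N_c = (18.4 − 1)/tan30° = 30.14.
Effective surcharge at the founding depth q = γ·D_f = 17.6 × 1.3 = 22.88 kPa.
q_ult = c·N_c·s_c + q·N_q + 0.5·γ·B·N_γ·s_γ
     = 13 × 30.14 × 1.3 + 22.88 × 18.401 + 0.5 × 17.6 × 2.2 × 15.1 × 0.8
     = 509.36 + 421.02 + 233.87 = 1164.2 kPa.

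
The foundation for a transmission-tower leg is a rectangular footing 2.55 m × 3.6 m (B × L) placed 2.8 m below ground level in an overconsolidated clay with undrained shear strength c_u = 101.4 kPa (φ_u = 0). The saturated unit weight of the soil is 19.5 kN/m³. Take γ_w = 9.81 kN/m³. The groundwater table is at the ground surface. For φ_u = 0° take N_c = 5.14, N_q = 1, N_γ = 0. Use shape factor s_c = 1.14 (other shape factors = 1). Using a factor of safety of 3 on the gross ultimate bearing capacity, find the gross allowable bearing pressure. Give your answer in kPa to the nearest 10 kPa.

Water table at ground surface, so effective unit weight γ' = 19.5 − 9.81 = 9.69 kN/m³ is used throughout; overburden q = 9.69 × 2.8 = 27.132 kPa.
Cohesion term c·N_c·s_c = 101.4 × 5.14 × 1.14 = 594.16 kPa; surcharge term q·N_q = 27.132 × 1 = 27.132 kPa.
q_ult = 594.16 + 27.132 = 621.3 kPa.
q_all = 621.3 / 3 = 207.1 kPa.

q_all ≈ 210 kPa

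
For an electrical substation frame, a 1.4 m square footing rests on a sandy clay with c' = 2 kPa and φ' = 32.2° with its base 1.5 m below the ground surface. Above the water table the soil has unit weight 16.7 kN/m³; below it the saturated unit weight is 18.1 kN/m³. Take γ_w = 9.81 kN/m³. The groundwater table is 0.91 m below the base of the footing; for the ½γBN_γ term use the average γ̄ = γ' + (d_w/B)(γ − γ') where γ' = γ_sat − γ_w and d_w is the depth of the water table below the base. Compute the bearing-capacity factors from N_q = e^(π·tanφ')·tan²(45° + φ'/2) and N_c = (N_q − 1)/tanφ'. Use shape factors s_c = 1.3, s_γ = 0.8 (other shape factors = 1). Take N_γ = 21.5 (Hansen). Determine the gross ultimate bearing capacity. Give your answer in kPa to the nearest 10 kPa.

tan32.2° = 0.6297, so N_q = e^(π×0.6297)·tan²(61.1°) = 7.231 × 3.282 = 23.73.
N_c = (23.73 − 1)/tan32.2° = 36.09.
Effective surcharge at the founding depth q = γ·D_f = 16.7 × 1.5 = 25.05 kPa.
With d_w = 0.91 m < B, γ̄ = 8.29 + (0.91/1.4) × (16.7 − 8.29) = 13.756 kN/m³.
q_ult = c·N_c·s_c + q·N_q + 0.5·γ·B·N_γ·s_γ
     = 2 × 36.092 × 1.3 + 25.05 × 23.728 + 0.5 × 13.756 × 1.4 × 21.5 × 0.8
     = 93.84 + 594.4 + 165.63 = 853.86 kPa.

q_ult ≈ 850 kPa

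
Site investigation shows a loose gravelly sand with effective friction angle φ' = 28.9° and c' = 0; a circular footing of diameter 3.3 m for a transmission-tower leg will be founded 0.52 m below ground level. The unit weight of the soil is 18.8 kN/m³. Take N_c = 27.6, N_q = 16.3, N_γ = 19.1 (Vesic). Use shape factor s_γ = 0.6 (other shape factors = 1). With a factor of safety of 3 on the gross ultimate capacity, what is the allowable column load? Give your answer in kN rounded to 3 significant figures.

P_all ≈ 1470 kN

q = γ·D_f = 18.8 × 0.52 = 9.776 kPa.
q·N_q = 9.776 × 16.3 = 159.35 kPa
0.5·γ·B·N_γ·s_γ = 0.5 × 18.8 × 3.3 × 19.1 × 0.6 = 355.49 kPa
q_ult = 159.35 + 355.49 = 514.84 kPa.
Gross allowable pressure q_all = 514.84 / 3 = 171.61 kPa.
Footing area = 8.553 m², so allowable column load = 171.61 × 8.553 = 1467.8 kN.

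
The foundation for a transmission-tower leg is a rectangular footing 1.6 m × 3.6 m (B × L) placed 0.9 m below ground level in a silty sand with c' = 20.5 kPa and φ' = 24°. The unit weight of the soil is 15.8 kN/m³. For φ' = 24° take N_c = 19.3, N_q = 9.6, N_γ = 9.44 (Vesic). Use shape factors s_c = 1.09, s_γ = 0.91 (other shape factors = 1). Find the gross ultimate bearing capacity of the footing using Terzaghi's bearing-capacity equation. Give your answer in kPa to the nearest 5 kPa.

Effective surcharge at the founding depth q = γ·D_f = 15.8 × 0.9 = 14.22 kPa.
q_ult = c·N_c·s_c + q·N_q + 0.5·γ·B·N_γ·s_γ
     = 20.5 × 19.3 × 1.09 + 14.22 × 9.6 + 0.5 × 15.8 × 1.6 × 9.44 × 0.91
     = 431.26 + 136.51 + 108.58 = 676.35 kPa.

q_ult ≈ 675 kPa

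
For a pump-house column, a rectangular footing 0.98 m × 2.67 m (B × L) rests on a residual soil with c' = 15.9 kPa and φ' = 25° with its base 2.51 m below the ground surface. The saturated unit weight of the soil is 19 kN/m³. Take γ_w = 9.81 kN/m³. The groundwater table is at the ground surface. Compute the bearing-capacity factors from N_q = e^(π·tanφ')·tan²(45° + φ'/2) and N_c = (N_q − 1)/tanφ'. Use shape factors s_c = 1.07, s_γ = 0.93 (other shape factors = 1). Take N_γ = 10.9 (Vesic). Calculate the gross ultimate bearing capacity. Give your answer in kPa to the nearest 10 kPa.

q_ult ≈ 640 kPa

tan25° = 0.4663, so N_q = e^(π×0.4663)·tan²(57.5°) = 4.327 × 2.464 = 10.66.
N_c = (10.66 − 1)/tan25° = 20.72.
With the water table at the surface the whole profile is submerged: γ' = 19 − 9.81 = 9.19 kN/m³, so q = γ'·D_f = 23.067 kPa; the same γ' applies in the ½γBN_γ term.
q_ult = c·N_c·s_c + q·N_q + 0.5·γ·B·N_γ·s_γ
     = 15.9 × 20.721 × 1.07 + 23.067 × 10.662 + 0.5 × 9.19 × 0.98 × 10.9 × 0.93
     = 352.52 + 245.94 + 45.648 = 644.11 kPa.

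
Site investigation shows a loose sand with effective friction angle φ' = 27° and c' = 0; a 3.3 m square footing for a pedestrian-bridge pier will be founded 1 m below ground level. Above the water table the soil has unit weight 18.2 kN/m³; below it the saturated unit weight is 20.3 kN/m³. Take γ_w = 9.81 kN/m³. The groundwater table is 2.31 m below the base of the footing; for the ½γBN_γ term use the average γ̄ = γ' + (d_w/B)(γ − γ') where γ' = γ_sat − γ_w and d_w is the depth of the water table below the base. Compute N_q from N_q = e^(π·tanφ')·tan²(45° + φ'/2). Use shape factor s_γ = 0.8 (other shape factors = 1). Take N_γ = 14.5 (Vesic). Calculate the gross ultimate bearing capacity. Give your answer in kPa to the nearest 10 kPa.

q_ult ≈ 540 kPa

tan27° = 0.5095, so N_q = e^(π×0.5095)·tan²(58.5°) = 4.957 × 2.663 = 13.2.
q = γ·D_f = 18.2 × 1 = 18.2 kPa.
γ' = 10.49 kN/m³; averaging over the depth B below the base, γ̄ = γ' + (d_w/B)(γ − γ') = 15.887 kN/m³.
q·N_q = 18.2 × 13.199 = 240.22 kPa
0.5·γ·B·N_γ·s_γ = 0.5 × 15.887 × 3.3 × 14.5 × 0.8 = 304.08 kPa
q_ult = 240.22 + 304.08 = 544.3 kPa.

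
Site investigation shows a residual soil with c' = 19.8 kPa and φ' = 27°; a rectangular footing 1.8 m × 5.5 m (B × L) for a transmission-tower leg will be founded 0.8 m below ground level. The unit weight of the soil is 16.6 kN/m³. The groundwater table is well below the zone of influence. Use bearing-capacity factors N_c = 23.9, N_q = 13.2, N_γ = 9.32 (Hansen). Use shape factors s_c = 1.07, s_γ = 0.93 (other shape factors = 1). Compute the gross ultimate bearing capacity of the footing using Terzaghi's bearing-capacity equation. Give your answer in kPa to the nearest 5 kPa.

q = γ·D_f = 16.6 × 0.8 = 13.28 kPa.
c·N_c·s_c = 19.8 × 23.9 × 1.07 = 506.35 kPa
q·N_q = 13.28 × 13.2 = 175.3 kPa
0.5·γ·B·N_γ·s_γ = 0.5 × 16.6 × 1.8 × 9.32 × 0.93 = 129.49 kPa
q_ult = 506.35 + 175.3 + 129.49 = 811.14 kPa.

q_ult ≈ 810 kPa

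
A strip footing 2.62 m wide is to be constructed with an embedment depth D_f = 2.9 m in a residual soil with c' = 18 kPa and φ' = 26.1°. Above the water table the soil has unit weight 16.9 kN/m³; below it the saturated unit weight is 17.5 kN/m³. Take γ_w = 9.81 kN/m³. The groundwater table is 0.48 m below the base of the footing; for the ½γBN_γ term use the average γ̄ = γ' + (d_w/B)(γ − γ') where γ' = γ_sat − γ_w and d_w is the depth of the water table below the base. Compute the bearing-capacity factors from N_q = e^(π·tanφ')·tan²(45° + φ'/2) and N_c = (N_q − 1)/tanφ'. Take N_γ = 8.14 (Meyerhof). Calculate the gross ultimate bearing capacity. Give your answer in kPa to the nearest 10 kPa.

q_ult ≈ 1090 kPa

tan26.1° = 0.4899, so N_q = e^(π×0.4899)·tan²(58.05°) = 4.66 × 2.571 = 11.98.
N_c = (11.98 − 1)/tan26.1° = 22.42.
Overburden at base level: q = 16.9 × 2.9 = 49.01 kPa.
The water table is 0.48 m below the base (< B = 2.62 m), so the ½γBN_γ term uses γ̄ = γ' + (d_w/B)(γ − γ') = 7.69 + (0.48/2.62)(16.9 − 7.69) = 9.3773 kN/m³.
Cohesion term c·N_c = 18 × 22.416 = 403.49 kPa; surcharge term q·N_q = 49.01 × 11.981 = 587.21 kPa; self-weight term 0.5·γ·B·N_γ = 0.5 × 9.3773 × 2.62 × 8.14 = 99.994 kPa.
q_ult = 403.49 + 587.21 + 99.994 = 1090.7 kPa.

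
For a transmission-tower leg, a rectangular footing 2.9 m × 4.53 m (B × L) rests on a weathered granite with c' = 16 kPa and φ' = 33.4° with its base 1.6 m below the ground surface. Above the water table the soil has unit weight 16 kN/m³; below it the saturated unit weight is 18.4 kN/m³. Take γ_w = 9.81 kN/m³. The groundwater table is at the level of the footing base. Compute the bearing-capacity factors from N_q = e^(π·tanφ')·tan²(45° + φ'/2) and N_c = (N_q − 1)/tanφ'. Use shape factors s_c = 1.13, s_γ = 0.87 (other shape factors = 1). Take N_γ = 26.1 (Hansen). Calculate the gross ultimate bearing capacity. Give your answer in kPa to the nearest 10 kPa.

q_ult ≈ 1710 kPa

tan33.4° = 0.6594, so N_q = e^(π×0.6594)·tan²(61.7°) = 7.937 × 3.449 = 27.38.
N_c = (27.38 − 1)/tan33.4° = 40.
Effective surcharge at the founding depth q = γ·D_f = 16 × 1.6 = 25.6 kPa.
The water table coincides with the base, so in the self-weight term γ → γ' = 8.59 kN/m³.
q_ult = c·N_c·s_c + q·N_q + 0.5·γ·B·N_γ·s_γ
     = 16 × 40 × 1.13 + 25.6 × 27.375 + 0.5 × 8.59 × 2.9 × 26.1 × 0.87
     = 723.2 + 700.81 + 282.83 = 1706.8 kPa.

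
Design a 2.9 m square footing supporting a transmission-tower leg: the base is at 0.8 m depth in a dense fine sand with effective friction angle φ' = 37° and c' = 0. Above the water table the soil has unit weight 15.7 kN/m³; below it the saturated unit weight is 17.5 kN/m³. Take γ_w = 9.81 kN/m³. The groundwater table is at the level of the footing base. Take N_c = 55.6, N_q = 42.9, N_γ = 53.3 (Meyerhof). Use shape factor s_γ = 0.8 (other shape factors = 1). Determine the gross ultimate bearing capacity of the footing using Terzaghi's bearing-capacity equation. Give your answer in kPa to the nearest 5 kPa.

Overburden at base level: q = 15.7 × 0.8 = 12.56 kPa.
Below the base the soil is submerged, so the ½γBN_γ term uses γ' = 17.5 − 9.81 = 7.69 kN/m³.
Surcharge term q·N_q = 12.56 × 42.9 = 538.82 kPa; self-weight term 0.5·γ·B·N_γ·s_γ = 0.5 × 7.69 × 2.9 × 53.3 × 0.8 = 475.46 kPa.
q_ult = 538.82 + 475.46 = 1014.3 kPa.

q_ult ≈ 1015 kPa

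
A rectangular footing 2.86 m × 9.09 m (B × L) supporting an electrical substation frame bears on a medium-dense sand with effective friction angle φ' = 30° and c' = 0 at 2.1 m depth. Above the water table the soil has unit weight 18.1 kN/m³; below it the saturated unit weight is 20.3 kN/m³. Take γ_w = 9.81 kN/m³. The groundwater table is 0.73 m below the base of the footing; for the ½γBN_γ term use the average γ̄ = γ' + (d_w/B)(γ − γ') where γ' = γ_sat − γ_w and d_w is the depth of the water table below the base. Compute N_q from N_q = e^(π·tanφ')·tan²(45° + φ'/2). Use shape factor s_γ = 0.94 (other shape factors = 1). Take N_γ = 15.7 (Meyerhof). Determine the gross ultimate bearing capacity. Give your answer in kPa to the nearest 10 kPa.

q_ult ≈ 960 kPa

tan30° = 0.5774, so N_q = e^(π×0.5774)·tan²(60°) = 6.134 × 3.0 = 18.4.
q = γ·D_f = 18.1 × 2.1 = 38.01 kPa.
γ' = 10.49 kN/m³; averaging over the depth B below the base, γ̄ = γ' + (d_w/B)(γ − γ') = 12.432 kN/m³.
q·N_q = 38.01 × 18.401 = 699.43 kPa
0.5·γ·B·N_γ·s_γ = 0.5 × 12.432 × 2.86 × 15.7 × 0.94 = 262.37 kPa
q_ult = 699.43 + 262.37 = 961.8 kPa.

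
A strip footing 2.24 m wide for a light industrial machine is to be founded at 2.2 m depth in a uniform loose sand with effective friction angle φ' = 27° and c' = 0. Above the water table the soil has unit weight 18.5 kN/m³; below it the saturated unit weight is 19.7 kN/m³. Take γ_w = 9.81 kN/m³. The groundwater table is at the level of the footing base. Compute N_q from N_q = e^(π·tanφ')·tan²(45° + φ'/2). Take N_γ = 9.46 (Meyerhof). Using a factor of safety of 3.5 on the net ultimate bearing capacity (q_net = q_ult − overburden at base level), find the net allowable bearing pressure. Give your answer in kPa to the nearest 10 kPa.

q_all(net) ≈ 170 kPa

N_q = e^(π·tan27°)·tan²(58.5°) = 13.2.
q = γ·D_f = 18.5 × 2.2 = 40.7 kPa.
For the ½γBN_γ term take γ' = 19.7 − 9.81 = 9.89 kN/m³ (soil below base is submerged).
q·N_q = 40.7 × 13.199 = 537.21 kPa
0.5·γ·B·N_γ = 0.5 × 9.89 × 2.24 × 9.46 = 104.79 kPa
q_ult = 537.21 + 104.79 = 641.99 kPa.
q_net = 641.99 − 40.7 = 601.29 kPa.
q_all(net) = 601.29 / 3.5 = 171.8 kPa.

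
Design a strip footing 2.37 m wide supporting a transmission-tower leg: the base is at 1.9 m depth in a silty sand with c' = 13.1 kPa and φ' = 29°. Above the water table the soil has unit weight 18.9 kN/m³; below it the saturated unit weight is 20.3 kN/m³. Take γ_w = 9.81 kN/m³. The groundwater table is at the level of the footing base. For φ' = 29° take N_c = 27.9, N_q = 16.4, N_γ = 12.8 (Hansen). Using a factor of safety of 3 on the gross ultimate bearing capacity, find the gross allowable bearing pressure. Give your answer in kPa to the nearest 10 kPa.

q_all ≈ 370 kPa

q = γ·D_f = 18.9 × 1.9 = 35.91 kPa.
For the ½γBN_γ term take γ' = 20.3 − 9.81 = 10.49 kN/m³ (soil below base is submerged).
c·N_c = 13.1 × 27.9 = 365.49 kPa
q·N_q = 35.91 × 16.4 = 588.92 kPa
0.5·γ·B·N_γ = 0.5 × 10.49 × 2.37 × 12.8 = 159.11 kPa
q_ult = 365.49 + 588.92 + 159.11 = 1113.5 kPa.
q_all = 1113.5 / 3 = 371.18 kPa.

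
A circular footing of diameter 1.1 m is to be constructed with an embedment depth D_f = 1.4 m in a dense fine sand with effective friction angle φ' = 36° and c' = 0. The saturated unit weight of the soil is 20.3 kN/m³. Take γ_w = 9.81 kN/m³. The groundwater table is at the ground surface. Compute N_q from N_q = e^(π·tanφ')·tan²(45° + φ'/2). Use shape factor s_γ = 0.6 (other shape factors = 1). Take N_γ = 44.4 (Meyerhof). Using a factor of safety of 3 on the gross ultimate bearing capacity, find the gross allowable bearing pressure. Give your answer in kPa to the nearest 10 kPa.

q_all ≈ 240 kPa

N_q = e^(π·tan36°)·tan²(63°) = 37.75.
Water table at ground surface, so effective unit weight γ' = 20.3 − 9.81 = 10.49 kN/m³ is used throughout; overburden q = 10.49 × 1.4 = 14.686 kPa; the same γ' applies in the ½γBN_γ term.
Surcharge term q·N_q = 14.686 × 37.752 = 554.43 kPa; self-weight term 0.5·γ·B·N_γ·s_γ = 0.5 × 10.49 × 1.1 × 44.4 × 0.6 = 153.7 kPa.
q_ult = 554.43 + 153.7 = 708.13 kPa.
q_all = 708.13 / 3 = 236.04 kPa.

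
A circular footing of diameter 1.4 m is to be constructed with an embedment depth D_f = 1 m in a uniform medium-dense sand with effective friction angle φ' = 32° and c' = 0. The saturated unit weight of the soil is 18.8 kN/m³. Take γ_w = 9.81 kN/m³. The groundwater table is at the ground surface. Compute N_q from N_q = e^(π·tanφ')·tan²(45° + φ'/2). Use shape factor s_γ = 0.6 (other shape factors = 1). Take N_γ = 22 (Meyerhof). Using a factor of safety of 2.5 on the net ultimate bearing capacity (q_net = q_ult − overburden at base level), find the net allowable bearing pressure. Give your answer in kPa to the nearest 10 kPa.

N_q = e^(π·tan32°)·tan²(61°) = 23.18.
Water table at ground surface, so effective unit weight γ' = 18.8 − 9.81 = 8.99 kN/m³ is used throughout; overburden q = 8.99 × 1 = 8.99 kPa; the same γ' applies in the ½γBN_γ term.
Surcharge term q·N_q = 8.99 × 23.177 = 208.36 kPa; self-weight term 0.5·γ·B·N_γ·s_γ = 0.5 × 8.99 × 1.4 × 22 × 0.6 = 83.068 kPa.
q_ult = 208.36 + 83.068 = 291.43 kPa.
q_net = 291.43 − 8.99 = 282.44 kPa.
q_all(net) = 282.44 / 2.5 = 112.97 kPa.

q_all(net) ≈ 110 kPa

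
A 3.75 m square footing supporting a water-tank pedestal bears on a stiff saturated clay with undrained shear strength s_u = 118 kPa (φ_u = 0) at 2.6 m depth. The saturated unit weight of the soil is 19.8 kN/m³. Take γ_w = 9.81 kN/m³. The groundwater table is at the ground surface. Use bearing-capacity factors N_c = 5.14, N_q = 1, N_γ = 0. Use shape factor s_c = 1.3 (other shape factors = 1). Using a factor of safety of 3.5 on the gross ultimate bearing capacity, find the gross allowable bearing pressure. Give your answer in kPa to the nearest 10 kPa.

With the water table at the surface the whole profile is submerged: γ' = 19.8 − 9.81 = 9.99 kN/m³, so q = γ'·D_f = 25.974 kPa.
q_ult = c·N_c·s_c + q·N_q
     = 118 × 5.14 × 1.3 + 25.974 × 1
     = 788.48 + 25.974 = 814.45 kPa.
q_all = 814.45 / 3.5 = 232.7 kPa.

q_all ≈ 230 kPa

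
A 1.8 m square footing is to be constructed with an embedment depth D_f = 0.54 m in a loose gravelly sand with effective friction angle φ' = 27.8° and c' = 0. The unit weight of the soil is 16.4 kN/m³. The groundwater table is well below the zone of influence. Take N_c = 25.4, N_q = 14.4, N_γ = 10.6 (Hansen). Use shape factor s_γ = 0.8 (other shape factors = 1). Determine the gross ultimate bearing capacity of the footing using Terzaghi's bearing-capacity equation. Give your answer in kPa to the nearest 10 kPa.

Effective surcharge at the founding depth q = γ·D_f = 16.4 × 0.54 = 8.856 kPa.
q_ult = q·N_q + 0.5·γ·B·N_γ·s_γ
     = 8.856 × 14.4 + 0.5 × 16.4 × 1.8 × 10.6 × 0.8
     = 127.53 + 125.16 = 252.69 kPa.

q_ult ≈ 250 kPa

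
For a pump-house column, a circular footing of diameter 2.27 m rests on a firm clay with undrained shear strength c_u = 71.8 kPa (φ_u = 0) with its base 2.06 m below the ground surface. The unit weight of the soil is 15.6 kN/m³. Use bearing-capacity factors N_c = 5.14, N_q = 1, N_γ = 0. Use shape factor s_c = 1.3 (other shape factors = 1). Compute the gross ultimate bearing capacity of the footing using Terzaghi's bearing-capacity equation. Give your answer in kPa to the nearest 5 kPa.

q_ult ≈ 510 kPa

q = γ·D_f = 15.6 × 2.06 = 32.136 kPa.
c·N_c·s_c = 71.8 × 5.14 × 1.3 = 479.77 kPa
q·N_q = 32.136 × 1 = 32.136 kPa
q_ult = 479.77 + 32.136 = 511.9 kPa.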